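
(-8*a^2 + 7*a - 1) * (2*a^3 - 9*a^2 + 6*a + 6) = -16*a^5 + 86*a^4 - 113*a^3 + 3*a^2 + 36*a - 6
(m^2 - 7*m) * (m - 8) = m^3 - 15*m^2 + 56*m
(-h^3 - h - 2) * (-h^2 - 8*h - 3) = h^5 + 8*h^4 + 4*h^3 + 10*h^2 + 19*h + 6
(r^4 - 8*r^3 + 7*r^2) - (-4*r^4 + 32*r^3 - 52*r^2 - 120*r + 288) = 5*r^4 - 40*r^3 + 59*r^2 + 120*r - 288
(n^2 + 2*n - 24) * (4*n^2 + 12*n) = 4*n^4 + 20*n^3 - 72*n^2 - 288*n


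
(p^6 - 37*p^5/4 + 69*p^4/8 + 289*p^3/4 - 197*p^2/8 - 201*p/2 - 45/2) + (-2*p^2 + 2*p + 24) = p^6 - 37*p^5/4 + 69*p^4/8 + 289*p^3/4 - 213*p^2/8 - 197*p/2 + 3/2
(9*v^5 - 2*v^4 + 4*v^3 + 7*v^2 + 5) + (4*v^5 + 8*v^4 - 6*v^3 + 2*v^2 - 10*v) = 13*v^5 + 6*v^4 - 2*v^3 + 9*v^2 - 10*v + 5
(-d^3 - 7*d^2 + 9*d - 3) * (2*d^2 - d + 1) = -2*d^5 - 13*d^4 + 24*d^3 - 22*d^2 + 12*d - 3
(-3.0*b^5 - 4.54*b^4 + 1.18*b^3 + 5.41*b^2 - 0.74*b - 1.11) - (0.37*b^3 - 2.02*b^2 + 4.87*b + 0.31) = -3.0*b^5 - 4.54*b^4 + 0.81*b^3 + 7.43*b^2 - 5.61*b - 1.42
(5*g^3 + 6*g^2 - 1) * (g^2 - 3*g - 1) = 5*g^5 - 9*g^4 - 23*g^3 - 7*g^2 + 3*g + 1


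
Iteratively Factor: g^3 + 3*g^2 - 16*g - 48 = (g + 4)*(g^2 - g - 12) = (g + 3)*(g + 4)*(g - 4)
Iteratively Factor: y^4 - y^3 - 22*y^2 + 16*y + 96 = (y - 4)*(y^3 + 3*y^2 - 10*y - 24) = (y - 4)*(y + 2)*(y^2 + y - 12) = (y - 4)*(y - 3)*(y + 2)*(y + 4)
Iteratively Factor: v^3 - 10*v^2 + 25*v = (v - 5)*(v^2 - 5*v) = v*(v - 5)*(v - 5)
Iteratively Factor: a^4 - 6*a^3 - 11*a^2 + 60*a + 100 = (a + 2)*(a^3 - 8*a^2 + 5*a + 50) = (a + 2)^2*(a^2 - 10*a + 25) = (a - 5)*(a + 2)^2*(a - 5)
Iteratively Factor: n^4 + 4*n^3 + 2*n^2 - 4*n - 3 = (n - 1)*(n^3 + 5*n^2 + 7*n + 3) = (n - 1)*(n + 1)*(n^2 + 4*n + 3) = (n - 1)*(n + 1)^2*(n + 3)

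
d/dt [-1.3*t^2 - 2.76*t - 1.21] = -2.6*t - 2.76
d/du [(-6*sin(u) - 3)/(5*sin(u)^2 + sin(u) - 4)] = 3*(10*sin(u)^2 + 10*sin(u) + 9)*cos(u)/(5*sin(u)^2 + sin(u) - 4)^2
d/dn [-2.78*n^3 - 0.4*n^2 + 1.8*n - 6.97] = -8.34*n^2 - 0.8*n + 1.8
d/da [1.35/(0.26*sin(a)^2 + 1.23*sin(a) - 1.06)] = -(0.702*sin(a) + 1.6605)*cos(a)/(0.26*sin(a)^2 + 1.23*sin(a) - 1.06)^2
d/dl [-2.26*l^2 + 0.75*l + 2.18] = 0.75 - 4.52*l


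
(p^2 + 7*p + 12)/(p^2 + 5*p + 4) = (p + 3)/(p + 1)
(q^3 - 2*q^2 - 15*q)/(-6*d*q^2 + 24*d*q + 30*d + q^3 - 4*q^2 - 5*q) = q*(q + 3)/(-6*d*q - 6*d + q^2 + q)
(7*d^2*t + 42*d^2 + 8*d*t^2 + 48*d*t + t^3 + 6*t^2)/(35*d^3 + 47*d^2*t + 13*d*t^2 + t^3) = (t + 6)/(5*d + t)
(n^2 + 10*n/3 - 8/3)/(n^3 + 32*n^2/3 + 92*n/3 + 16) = (3*n - 2)/(3*n^2 + 20*n + 12)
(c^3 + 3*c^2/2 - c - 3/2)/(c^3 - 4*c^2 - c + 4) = (c + 3/2)/(c - 4)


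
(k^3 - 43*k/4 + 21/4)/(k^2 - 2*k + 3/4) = (2*k^2 + k - 21)/(2*k - 3)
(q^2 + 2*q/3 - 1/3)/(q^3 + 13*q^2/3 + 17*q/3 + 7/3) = (3*q - 1)/(3*q^2 + 10*q + 7)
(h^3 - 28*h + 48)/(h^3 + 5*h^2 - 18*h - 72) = (h - 2)/(h + 3)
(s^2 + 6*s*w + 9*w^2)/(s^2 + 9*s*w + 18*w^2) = (s + 3*w)/(s + 6*w)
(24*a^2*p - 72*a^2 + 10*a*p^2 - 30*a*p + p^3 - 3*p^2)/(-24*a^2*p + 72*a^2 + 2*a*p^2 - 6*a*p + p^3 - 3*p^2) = (4*a + p)/(-4*a + p)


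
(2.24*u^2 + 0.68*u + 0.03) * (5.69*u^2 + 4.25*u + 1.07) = 12.7456*u^4 + 13.3892*u^3 + 5.4575*u^2 + 0.8551*u + 0.0321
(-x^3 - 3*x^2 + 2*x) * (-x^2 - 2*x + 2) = x^5 + 5*x^4 + 2*x^3 - 10*x^2 + 4*x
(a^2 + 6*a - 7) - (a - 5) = a^2 + 5*a - 2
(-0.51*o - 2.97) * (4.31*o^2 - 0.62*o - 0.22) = -2.1981*o^3 - 12.4845*o^2 + 1.9536*o + 0.6534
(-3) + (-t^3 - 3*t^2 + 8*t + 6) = -t^3 - 3*t^2 + 8*t + 3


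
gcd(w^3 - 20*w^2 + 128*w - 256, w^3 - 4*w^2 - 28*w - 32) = w - 8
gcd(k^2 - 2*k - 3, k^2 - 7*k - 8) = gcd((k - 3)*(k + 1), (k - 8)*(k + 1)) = k + 1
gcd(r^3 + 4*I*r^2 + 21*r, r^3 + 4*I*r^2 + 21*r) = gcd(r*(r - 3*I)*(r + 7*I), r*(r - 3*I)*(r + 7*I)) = r^3 + 4*I*r^2 + 21*r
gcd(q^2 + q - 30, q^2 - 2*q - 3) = 1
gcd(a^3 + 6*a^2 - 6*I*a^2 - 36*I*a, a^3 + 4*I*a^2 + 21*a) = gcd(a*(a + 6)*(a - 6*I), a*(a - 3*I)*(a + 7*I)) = a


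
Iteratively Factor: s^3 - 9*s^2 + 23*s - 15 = (s - 3)*(s^2 - 6*s + 5) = (s - 5)*(s - 3)*(s - 1)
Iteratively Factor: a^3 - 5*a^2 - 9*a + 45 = (a + 3)*(a^2 - 8*a + 15) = (a - 5)*(a + 3)*(a - 3)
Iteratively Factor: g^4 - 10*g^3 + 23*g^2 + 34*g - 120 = (g - 3)*(g^3 - 7*g^2 + 2*g + 40) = (g - 3)*(g + 2)*(g^2 - 9*g + 20) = (g - 4)*(g - 3)*(g + 2)*(g - 5)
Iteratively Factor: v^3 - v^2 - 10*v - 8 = (v + 1)*(v^2 - 2*v - 8) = (v - 4)*(v + 1)*(v + 2)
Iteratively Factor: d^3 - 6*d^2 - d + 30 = (d - 3)*(d^2 - 3*d - 10) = (d - 5)*(d - 3)*(d + 2)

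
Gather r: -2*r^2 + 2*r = -2*r^2 + 2*r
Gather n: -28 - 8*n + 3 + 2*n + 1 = -6*n - 24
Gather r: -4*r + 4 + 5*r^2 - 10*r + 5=5*r^2 - 14*r + 9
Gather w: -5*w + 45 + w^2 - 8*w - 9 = w^2 - 13*w + 36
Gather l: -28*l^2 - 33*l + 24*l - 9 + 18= -28*l^2 - 9*l + 9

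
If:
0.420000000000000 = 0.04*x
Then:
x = 10.50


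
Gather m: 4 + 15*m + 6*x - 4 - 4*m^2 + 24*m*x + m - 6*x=-4*m^2 + m*(24*x + 16)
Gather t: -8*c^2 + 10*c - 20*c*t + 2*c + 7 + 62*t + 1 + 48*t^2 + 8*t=-8*c^2 + 12*c + 48*t^2 + t*(70 - 20*c) + 8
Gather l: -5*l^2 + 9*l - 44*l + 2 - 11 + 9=-5*l^2 - 35*l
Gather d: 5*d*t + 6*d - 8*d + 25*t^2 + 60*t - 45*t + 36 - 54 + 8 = d*(5*t - 2) + 25*t^2 + 15*t - 10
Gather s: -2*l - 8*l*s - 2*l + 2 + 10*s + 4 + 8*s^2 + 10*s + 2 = -4*l + 8*s^2 + s*(20 - 8*l) + 8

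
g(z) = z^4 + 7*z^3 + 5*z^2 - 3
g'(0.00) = 0.00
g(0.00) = -3.00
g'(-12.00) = -4008.00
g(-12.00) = 9357.00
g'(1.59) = 85.07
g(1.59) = 44.17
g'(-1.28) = 13.22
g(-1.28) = -6.80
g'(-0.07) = -0.60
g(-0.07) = -2.98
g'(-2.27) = 38.72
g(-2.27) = -32.56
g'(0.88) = 27.79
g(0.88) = 6.24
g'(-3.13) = 51.78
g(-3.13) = -72.69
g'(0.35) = 6.24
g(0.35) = -2.07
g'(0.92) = 30.09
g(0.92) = 7.40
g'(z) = 4*z^3 + 21*z^2 + 10*z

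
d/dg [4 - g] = -1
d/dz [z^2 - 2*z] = 2*z - 2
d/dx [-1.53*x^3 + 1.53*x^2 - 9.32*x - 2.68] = -4.59*x^2 + 3.06*x - 9.32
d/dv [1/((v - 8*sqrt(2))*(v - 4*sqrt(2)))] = 2*(-v + 6*sqrt(2))/(v^4 - 24*sqrt(2)*v^3 + 416*v^2 - 1536*sqrt(2)*v + 4096)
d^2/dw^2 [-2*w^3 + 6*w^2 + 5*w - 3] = 12 - 12*w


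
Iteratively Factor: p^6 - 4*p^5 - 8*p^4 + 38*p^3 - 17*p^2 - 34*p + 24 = (p - 4)*(p^5 - 8*p^3 + 6*p^2 + 7*p - 6) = (p - 4)*(p + 1)*(p^4 - p^3 - 7*p^2 + 13*p - 6) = (p - 4)*(p - 2)*(p + 1)*(p^3 + p^2 - 5*p + 3) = (p - 4)*(p - 2)*(p + 1)*(p + 3)*(p^2 - 2*p + 1) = (p - 4)*(p - 2)*(p - 1)*(p + 1)*(p + 3)*(p - 1)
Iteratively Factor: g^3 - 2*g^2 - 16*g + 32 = (g - 4)*(g^2 + 2*g - 8) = (g - 4)*(g + 4)*(g - 2)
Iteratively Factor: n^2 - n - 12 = (n + 3)*(n - 4)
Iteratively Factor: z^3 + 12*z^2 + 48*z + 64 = (z + 4)*(z^2 + 8*z + 16) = (z + 4)^2*(z + 4)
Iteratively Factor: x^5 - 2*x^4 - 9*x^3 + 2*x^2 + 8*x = (x - 4)*(x^4 + 2*x^3 - x^2 - 2*x) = (x - 4)*(x - 1)*(x^3 + 3*x^2 + 2*x) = (x - 4)*(x - 1)*(x + 2)*(x^2 + x) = (x - 4)*(x - 1)*(x + 1)*(x + 2)*(x)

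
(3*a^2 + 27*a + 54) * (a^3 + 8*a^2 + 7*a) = 3*a^5 + 51*a^4 + 291*a^3 + 621*a^2 + 378*a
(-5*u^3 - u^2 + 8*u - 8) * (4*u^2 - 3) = -20*u^5 - 4*u^4 + 47*u^3 - 29*u^2 - 24*u + 24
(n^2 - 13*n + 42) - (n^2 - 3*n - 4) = 46 - 10*n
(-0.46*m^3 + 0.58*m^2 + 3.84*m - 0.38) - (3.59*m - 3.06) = -0.46*m^3 + 0.58*m^2 + 0.25*m + 2.68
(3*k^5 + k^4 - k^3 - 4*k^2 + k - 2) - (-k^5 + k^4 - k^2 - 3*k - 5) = 4*k^5 - k^3 - 3*k^2 + 4*k + 3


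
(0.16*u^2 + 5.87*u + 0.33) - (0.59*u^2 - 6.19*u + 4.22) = -0.43*u^2 + 12.06*u - 3.89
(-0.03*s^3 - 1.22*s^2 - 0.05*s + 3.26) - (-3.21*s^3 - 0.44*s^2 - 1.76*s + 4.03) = 3.18*s^3 - 0.78*s^2 + 1.71*s - 0.77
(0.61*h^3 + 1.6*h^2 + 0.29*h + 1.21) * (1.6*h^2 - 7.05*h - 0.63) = 0.976*h^5 - 1.7405*h^4 - 11.2003*h^3 - 1.1165*h^2 - 8.7132*h - 0.7623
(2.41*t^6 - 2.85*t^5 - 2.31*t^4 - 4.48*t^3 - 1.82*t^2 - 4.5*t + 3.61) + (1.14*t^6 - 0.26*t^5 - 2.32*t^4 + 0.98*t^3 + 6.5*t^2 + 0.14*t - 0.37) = 3.55*t^6 - 3.11*t^5 - 4.63*t^4 - 3.5*t^3 + 4.68*t^2 - 4.36*t + 3.24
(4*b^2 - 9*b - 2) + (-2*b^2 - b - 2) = 2*b^2 - 10*b - 4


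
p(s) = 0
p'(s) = 0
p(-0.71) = 0.00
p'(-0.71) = 0.00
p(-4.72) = 0.00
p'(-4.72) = 0.00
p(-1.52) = 0.00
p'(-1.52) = 0.00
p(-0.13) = 0.00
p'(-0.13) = 0.00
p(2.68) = 0.00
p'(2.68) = 0.00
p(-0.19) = 0.00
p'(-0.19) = 0.00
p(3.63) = 0.00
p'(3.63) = 0.00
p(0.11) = 0.00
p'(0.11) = 0.00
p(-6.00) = 0.00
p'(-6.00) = 0.00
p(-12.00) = 0.00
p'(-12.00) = 0.00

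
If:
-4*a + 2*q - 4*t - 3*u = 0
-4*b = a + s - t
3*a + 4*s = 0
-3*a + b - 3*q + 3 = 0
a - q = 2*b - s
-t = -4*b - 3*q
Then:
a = 18/19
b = 3/38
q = 3/38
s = -27/38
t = 21/38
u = -37/19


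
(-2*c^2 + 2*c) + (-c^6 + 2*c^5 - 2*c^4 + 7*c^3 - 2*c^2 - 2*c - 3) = -c^6 + 2*c^5 - 2*c^4 + 7*c^3 - 4*c^2 - 3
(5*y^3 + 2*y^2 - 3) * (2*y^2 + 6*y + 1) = 10*y^5 + 34*y^4 + 17*y^3 - 4*y^2 - 18*y - 3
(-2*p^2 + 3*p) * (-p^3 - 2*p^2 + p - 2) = 2*p^5 + p^4 - 8*p^3 + 7*p^2 - 6*p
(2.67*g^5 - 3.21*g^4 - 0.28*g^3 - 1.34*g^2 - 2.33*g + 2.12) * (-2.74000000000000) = -7.3158*g^5 + 8.7954*g^4 + 0.7672*g^3 + 3.6716*g^2 + 6.3842*g - 5.8088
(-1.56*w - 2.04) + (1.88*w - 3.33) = 0.32*w - 5.37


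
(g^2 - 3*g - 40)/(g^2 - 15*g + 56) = (g + 5)/(g - 7)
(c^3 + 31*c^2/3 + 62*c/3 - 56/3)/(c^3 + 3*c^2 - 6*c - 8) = (c^2 + 19*c/3 - 14/3)/(c^2 - c - 2)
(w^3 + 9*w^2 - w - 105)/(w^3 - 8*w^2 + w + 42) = (w^2 + 12*w + 35)/(w^2 - 5*w - 14)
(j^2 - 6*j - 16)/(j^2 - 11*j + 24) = (j + 2)/(j - 3)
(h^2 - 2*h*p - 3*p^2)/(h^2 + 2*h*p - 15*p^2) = (h + p)/(h + 5*p)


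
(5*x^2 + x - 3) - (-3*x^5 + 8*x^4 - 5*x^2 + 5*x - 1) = 3*x^5 - 8*x^4 + 10*x^2 - 4*x - 2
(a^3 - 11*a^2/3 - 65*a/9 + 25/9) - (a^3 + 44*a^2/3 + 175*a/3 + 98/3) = -55*a^2/3 - 590*a/9 - 269/9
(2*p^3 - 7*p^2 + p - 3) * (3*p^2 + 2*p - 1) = 6*p^5 - 17*p^4 - 13*p^3 - 7*p + 3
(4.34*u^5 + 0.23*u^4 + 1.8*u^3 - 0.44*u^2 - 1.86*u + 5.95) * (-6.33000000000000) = -27.4722*u^5 - 1.4559*u^4 - 11.394*u^3 + 2.7852*u^2 + 11.7738*u - 37.6635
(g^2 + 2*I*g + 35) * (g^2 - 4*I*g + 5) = g^4 - 2*I*g^3 + 48*g^2 - 130*I*g + 175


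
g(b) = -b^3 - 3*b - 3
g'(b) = -3*b^2 - 3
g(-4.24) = 85.95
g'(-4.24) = -56.93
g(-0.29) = -2.11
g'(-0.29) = -3.25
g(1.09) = -7.57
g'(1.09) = -6.56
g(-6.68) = 315.12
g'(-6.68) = -136.87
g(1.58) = -11.68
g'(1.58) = -10.49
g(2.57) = -27.68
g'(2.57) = -22.81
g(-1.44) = 4.31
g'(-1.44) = -9.22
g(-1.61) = 6.00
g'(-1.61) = -10.78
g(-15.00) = 3417.00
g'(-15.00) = -678.00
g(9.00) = -759.00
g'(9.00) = -246.00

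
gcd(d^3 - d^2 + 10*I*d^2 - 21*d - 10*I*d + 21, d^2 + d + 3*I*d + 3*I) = d + 3*I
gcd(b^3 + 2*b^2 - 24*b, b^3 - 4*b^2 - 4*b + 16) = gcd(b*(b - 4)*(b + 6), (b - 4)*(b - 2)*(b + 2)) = b - 4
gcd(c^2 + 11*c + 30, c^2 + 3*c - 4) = 1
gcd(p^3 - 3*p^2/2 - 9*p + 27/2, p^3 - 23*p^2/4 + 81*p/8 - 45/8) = p^2 - 9*p/2 + 9/2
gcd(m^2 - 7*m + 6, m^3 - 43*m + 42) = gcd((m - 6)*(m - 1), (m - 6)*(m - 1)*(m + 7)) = m^2 - 7*m + 6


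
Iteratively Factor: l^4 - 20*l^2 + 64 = (l + 4)*(l^3 - 4*l^2 - 4*l + 16) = (l - 4)*(l + 4)*(l^2 - 4) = (l - 4)*(l - 2)*(l + 4)*(l + 2)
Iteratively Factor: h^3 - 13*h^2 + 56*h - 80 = (h - 4)*(h^2 - 9*h + 20) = (h - 4)^2*(h - 5)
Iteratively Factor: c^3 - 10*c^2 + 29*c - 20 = (c - 1)*(c^2 - 9*c + 20) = (c - 5)*(c - 1)*(c - 4)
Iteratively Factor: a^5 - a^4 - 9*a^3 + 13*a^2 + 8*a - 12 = (a + 3)*(a^4 - 4*a^3 + 3*a^2 + 4*a - 4) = (a - 2)*(a + 3)*(a^3 - 2*a^2 - a + 2) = (a - 2)^2*(a + 3)*(a^2 - 1) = (a - 2)^2*(a + 1)*(a + 3)*(a - 1)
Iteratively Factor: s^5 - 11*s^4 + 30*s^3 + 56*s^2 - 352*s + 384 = (s - 4)*(s^4 - 7*s^3 + 2*s^2 + 64*s - 96) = (s - 4)^2*(s^3 - 3*s^2 - 10*s + 24) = (s - 4)^3*(s^2 + s - 6) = (s - 4)^3*(s - 2)*(s + 3)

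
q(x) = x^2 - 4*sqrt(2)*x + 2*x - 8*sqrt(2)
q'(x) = 2*x - 4*sqrt(2) + 2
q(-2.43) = 3.48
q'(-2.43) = -8.52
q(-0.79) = -7.80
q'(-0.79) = -5.24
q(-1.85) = -1.13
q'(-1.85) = -7.36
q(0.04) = -11.46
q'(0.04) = -3.58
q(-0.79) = -7.80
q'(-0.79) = -5.24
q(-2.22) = 1.73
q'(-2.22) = -8.10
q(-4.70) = 27.96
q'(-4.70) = -13.06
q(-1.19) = -5.55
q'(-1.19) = -6.04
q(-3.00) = 8.66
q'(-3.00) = -9.66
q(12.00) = 88.80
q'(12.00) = 20.34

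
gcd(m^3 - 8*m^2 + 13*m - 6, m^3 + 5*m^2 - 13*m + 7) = m^2 - 2*m + 1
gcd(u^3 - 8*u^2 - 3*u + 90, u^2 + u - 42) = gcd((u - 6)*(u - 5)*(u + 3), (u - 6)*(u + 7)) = u - 6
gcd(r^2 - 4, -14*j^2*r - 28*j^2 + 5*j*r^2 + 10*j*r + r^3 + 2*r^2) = r + 2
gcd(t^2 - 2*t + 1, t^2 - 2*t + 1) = t^2 - 2*t + 1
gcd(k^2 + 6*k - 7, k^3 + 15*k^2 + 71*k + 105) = k + 7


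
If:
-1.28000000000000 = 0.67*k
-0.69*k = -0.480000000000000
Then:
No Solution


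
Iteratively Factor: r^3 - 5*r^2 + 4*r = (r)*(r^2 - 5*r + 4) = r*(r - 1)*(r - 4)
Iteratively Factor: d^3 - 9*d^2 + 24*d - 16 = (d - 4)*(d^2 - 5*d + 4) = (d - 4)*(d - 1)*(d - 4)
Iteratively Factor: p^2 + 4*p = (p)*(p + 4)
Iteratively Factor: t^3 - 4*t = (t)*(t^2 - 4) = t*(t + 2)*(t - 2)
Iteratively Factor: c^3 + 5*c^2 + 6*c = (c + 2)*(c^2 + 3*c) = (c + 2)*(c + 3)*(c)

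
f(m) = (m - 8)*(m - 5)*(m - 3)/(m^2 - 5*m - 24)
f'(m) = (5 - 2*m)*(m - 8)*(m - 5)*(m - 3)/(m^2 - 5*m - 24)^2 + (m - 8)*(m - 5)/(m^2 - 5*m - 24) + (m - 8)*(m - 3)/(m^2 - 5*m - 24) + (m - 5)*(m - 3)/(m^2 - 5*m - 24) = (m^2 + 6*m - 39)/(m^2 + 6*m + 9)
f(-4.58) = -45.96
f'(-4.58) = -18.23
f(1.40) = 1.31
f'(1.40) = -1.48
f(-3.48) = -114.48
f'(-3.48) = -207.33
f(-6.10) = -32.58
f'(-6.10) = -3.99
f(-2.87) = 355.36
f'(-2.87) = -2839.24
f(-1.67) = 23.42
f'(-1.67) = -26.14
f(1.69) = 0.92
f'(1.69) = -1.18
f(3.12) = -0.04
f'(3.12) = -0.28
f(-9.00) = -28.00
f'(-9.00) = -0.33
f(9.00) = 2.00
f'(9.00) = 0.67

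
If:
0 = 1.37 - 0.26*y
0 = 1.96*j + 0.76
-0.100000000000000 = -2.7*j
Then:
No Solution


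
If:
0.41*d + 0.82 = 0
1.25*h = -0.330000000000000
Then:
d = -2.00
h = -0.26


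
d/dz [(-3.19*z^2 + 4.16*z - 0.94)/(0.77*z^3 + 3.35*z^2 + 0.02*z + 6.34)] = (2.4563*z^4 - 6.4064*z^3 - 11.8284*z^2 - 34.1512*z + 26.3932)/(0.5929*z^6 + 5.159*z^5 + 11.2533*z^4 + 9.8976*z^3 + 42.4784*z^2 + 0.2536*z + 40.1956)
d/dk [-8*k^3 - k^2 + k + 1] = -24*k^2 - 2*k + 1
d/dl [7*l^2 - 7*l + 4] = 14*l - 7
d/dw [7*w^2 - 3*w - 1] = 14*w - 3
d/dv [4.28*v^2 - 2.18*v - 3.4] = 8.56*v - 2.18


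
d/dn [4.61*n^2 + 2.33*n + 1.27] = 9.22*n + 2.33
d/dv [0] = 0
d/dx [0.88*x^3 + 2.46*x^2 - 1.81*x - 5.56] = 2.64*x^2 + 4.92*x - 1.81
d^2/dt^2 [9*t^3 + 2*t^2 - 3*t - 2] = 54*t + 4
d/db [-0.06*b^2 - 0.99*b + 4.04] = -0.12*b - 0.99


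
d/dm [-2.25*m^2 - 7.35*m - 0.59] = -4.5*m - 7.35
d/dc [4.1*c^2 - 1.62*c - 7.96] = 8.2*c - 1.62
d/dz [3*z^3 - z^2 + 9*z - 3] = 9*z^2 - 2*z + 9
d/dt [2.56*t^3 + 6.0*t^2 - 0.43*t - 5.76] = 7.68*t^2 + 12.0*t - 0.43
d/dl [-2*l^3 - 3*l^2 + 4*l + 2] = -6*l^2 - 6*l + 4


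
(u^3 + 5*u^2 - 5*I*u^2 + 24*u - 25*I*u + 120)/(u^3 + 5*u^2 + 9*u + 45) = (u - 8*I)/(u - 3*I)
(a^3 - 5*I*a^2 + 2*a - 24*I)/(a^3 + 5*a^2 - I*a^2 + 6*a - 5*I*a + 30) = (a - 4*I)/(a + 5)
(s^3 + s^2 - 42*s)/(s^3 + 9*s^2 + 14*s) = (s - 6)/(s + 2)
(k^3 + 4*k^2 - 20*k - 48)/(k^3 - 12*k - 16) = (k + 6)/(k + 2)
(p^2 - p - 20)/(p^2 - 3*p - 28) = (p - 5)/(p - 7)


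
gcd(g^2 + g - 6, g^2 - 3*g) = 1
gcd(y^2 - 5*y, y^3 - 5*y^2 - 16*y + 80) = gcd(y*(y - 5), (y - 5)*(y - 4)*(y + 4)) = y - 5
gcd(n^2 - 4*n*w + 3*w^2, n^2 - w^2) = -n + w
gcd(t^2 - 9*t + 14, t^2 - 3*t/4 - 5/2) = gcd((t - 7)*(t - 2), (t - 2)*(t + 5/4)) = t - 2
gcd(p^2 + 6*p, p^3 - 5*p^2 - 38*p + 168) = p + 6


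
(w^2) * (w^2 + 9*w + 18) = w^4 + 9*w^3 + 18*w^2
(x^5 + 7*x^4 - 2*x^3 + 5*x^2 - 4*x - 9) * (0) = 0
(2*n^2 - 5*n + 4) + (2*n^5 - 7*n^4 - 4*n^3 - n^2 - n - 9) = 2*n^5 - 7*n^4 - 4*n^3 + n^2 - 6*n - 5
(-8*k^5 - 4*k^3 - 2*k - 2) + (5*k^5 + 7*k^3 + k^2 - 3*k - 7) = -3*k^5 + 3*k^3 + k^2 - 5*k - 9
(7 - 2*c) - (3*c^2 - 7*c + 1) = -3*c^2 + 5*c + 6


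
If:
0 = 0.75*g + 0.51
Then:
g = -0.68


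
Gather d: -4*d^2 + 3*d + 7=-4*d^2 + 3*d + 7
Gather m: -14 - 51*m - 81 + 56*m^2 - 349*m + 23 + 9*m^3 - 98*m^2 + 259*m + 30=9*m^3 - 42*m^2 - 141*m - 42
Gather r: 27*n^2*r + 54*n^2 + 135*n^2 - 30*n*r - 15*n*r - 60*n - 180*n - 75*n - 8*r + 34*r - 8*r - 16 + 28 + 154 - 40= 189*n^2 - 315*n + r*(27*n^2 - 45*n + 18) + 126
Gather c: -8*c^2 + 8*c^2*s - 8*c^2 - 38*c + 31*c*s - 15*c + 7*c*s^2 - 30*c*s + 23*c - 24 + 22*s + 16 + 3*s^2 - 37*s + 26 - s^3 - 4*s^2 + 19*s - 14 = c^2*(8*s - 16) + c*(7*s^2 + s - 30) - s^3 - s^2 + 4*s + 4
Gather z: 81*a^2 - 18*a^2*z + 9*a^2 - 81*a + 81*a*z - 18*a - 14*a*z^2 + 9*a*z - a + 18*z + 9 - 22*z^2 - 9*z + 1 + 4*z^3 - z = 90*a^2 - 100*a + 4*z^3 + z^2*(-14*a - 22) + z*(-18*a^2 + 90*a + 8) + 10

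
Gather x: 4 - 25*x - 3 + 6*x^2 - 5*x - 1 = 6*x^2 - 30*x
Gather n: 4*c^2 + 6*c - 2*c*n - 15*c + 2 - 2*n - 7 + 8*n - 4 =4*c^2 - 9*c + n*(6 - 2*c) - 9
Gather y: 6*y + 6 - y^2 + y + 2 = -y^2 + 7*y + 8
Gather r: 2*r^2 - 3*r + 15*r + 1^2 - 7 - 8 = 2*r^2 + 12*r - 14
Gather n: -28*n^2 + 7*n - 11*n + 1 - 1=-28*n^2 - 4*n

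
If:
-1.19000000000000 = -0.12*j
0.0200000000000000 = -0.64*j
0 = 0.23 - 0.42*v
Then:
No Solution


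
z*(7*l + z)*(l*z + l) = 7*l^2*z^2 + 7*l^2*z + l*z^3 + l*z^2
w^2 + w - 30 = (w - 5)*(w + 6)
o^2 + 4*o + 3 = (o + 1)*(o + 3)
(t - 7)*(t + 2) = t^2 - 5*t - 14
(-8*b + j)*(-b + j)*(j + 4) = 8*b^2*j + 32*b^2 - 9*b*j^2 - 36*b*j + j^3 + 4*j^2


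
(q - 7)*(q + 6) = q^2 - q - 42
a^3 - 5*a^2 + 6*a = a*(a - 3)*(a - 2)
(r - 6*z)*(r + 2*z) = r^2 - 4*r*z - 12*z^2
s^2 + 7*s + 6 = (s + 1)*(s + 6)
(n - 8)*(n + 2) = n^2 - 6*n - 16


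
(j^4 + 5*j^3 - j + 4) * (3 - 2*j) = -2*j^5 - 7*j^4 + 15*j^3 + 2*j^2 - 11*j + 12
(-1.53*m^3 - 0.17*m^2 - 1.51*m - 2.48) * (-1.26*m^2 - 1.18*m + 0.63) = 1.9278*m^5 + 2.0196*m^4 + 1.1393*m^3 + 4.7995*m^2 + 1.9751*m - 1.5624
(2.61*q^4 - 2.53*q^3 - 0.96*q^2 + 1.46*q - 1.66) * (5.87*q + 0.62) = 15.3207*q^5 - 13.2329*q^4 - 7.2038*q^3 + 7.975*q^2 - 8.839*q - 1.0292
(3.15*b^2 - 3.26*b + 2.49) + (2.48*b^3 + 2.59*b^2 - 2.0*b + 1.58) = 2.48*b^3 + 5.74*b^2 - 5.26*b + 4.07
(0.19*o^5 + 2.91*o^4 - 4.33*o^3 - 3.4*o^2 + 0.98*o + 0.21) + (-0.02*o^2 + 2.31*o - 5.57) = 0.19*o^5 + 2.91*o^4 - 4.33*o^3 - 3.42*o^2 + 3.29*o - 5.36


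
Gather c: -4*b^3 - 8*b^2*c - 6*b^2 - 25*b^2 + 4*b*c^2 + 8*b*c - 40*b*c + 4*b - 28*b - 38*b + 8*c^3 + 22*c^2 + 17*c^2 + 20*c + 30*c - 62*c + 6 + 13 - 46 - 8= -4*b^3 - 31*b^2 - 62*b + 8*c^3 + c^2*(4*b + 39) + c*(-8*b^2 - 32*b - 12) - 35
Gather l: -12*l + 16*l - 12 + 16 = 4*l + 4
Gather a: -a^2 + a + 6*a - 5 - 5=-a^2 + 7*a - 10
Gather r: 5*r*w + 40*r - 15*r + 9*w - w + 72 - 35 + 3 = r*(5*w + 25) + 8*w + 40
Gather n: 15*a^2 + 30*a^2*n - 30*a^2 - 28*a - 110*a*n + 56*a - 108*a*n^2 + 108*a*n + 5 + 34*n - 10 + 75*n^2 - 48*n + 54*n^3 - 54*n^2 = -15*a^2 + 28*a + 54*n^3 + n^2*(21 - 108*a) + n*(30*a^2 - 2*a - 14) - 5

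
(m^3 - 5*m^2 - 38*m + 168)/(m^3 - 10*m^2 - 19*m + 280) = (m^2 + 2*m - 24)/(m^2 - 3*m - 40)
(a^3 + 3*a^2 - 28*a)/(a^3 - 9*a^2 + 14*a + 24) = a*(a + 7)/(a^2 - 5*a - 6)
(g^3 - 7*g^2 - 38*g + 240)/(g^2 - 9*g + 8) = (g^2 + g - 30)/(g - 1)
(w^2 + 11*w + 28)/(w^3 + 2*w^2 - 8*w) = (w + 7)/(w*(w - 2))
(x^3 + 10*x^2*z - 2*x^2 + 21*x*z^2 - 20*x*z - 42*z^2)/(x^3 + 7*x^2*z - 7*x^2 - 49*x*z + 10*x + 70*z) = (x + 3*z)/(x - 5)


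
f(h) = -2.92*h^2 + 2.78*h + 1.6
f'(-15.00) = 90.38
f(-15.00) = -697.10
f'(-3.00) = 20.30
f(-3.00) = -33.02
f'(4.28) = -22.22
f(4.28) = -39.99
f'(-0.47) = 5.52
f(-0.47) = -0.35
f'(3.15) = -15.62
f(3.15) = -18.62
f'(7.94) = -43.59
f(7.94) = -160.41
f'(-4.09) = 26.67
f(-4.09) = -58.62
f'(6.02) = -32.38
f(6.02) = -87.49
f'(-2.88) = 19.60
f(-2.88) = -30.63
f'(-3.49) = 23.16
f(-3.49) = -43.67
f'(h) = 2.78 - 5.84*h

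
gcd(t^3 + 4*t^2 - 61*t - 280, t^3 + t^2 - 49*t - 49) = t + 7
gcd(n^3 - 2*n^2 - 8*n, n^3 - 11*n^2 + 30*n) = n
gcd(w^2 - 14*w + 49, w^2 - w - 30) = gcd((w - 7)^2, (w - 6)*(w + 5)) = 1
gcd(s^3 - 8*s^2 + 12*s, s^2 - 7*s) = s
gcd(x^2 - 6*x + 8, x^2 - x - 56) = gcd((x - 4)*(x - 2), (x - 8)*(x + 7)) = 1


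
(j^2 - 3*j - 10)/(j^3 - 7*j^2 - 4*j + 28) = (j - 5)/(j^2 - 9*j + 14)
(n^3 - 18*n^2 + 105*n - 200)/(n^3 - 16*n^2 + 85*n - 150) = (n - 8)/(n - 6)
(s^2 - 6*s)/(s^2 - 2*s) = (s - 6)/(s - 2)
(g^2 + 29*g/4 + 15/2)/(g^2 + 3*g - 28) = (4*g^2 + 29*g + 30)/(4*(g^2 + 3*g - 28))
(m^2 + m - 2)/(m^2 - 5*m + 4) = (m + 2)/(m - 4)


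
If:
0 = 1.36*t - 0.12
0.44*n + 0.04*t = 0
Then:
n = -0.01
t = 0.09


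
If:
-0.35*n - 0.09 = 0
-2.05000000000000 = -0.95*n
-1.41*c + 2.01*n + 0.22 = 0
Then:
No Solution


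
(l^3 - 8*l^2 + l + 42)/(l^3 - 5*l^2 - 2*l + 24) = (l - 7)/(l - 4)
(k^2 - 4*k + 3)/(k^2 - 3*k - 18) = (-k^2 + 4*k - 3)/(-k^2 + 3*k + 18)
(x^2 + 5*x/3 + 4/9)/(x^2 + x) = (9*x^2 + 15*x + 4)/(9*x*(x + 1))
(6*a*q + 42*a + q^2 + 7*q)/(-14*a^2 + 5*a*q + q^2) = (6*a*q + 42*a + q^2 + 7*q)/(-14*a^2 + 5*a*q + q^2)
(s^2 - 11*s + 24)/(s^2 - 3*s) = (s - 8)/s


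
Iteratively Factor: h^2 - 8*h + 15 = (h - 5)*(h - 3)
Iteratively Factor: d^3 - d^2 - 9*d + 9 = (d + 3)*(d^2 - 4*d + 3) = (d - 1)*(d + 3)*(d - 3)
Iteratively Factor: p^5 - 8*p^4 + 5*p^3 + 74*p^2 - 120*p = (p)*(p^4 - 8*p^3 + 5*p^2 + 74*p - 120) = p*(p - 2)*(p^3 - 6*p^2 - 7*p + 60) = p*(p - 5)*(p - 2)*(p^2 - p - 12) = p*(p - 5)*(p - 2)*(p + 3)*(p - 4)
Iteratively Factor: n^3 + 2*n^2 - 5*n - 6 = (n - 2)*(n^2 + 4*n + 3) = (n - 2)*(n + 3)*(n + 1)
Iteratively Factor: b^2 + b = (b + 1)*(b)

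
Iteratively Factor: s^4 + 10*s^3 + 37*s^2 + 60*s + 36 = (s + 3)*(s^3 + 7*s^2 + 16*s + 12) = (s + 2)*(s + 3)*(s^2 + 5*s + 6) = (s + 2)^2*(s + 3)*(s + 3)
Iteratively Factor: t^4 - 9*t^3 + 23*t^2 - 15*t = (t - 3)*(t^3 - 6*t^2 + 5*t) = (t - 5)*(t - 3)*(t^2 - t) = (t - 5)*(t - 3)*(t - 1)*(t)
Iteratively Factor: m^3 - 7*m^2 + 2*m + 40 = (m - 5)*(m^2 - 2*m - 8) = (m - 5)*(m - 4)*(m + 2)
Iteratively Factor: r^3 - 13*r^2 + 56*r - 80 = (r - 4)*(r^2 - 9*r + 20) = (r - 5)*(r - 4)*(r - 4)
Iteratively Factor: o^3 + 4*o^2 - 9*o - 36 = (o - 3)*(o^2 + 7*o + 12) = (o - 3)*(o + 3)*(o + 4)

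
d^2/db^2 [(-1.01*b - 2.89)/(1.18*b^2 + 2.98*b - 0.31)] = (-(1.01*b + 2.89)*(2.36*b + 2.98)*(4.72*b + 5.96) + (7.1508*b + 12.84)*(1.18*b^2 + 2.98*b - 0.31))/(1.18*b^2 + 2.98*b - 0.31)^3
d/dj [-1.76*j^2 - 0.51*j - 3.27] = -3.52*j - 0.51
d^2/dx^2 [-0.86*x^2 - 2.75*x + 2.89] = -1.72000000000000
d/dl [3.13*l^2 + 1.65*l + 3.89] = 6.26*l + 1.65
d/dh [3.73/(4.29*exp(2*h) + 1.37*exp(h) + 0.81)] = (-32.0034*exp(h) - 5.1101)*exp(h)/(4.29*exp(2*h) + 1.37*exp(h) + 0.81)^2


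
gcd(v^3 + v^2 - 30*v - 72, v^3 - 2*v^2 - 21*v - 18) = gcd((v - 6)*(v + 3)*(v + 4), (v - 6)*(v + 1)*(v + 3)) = v^2 - 3*v - 18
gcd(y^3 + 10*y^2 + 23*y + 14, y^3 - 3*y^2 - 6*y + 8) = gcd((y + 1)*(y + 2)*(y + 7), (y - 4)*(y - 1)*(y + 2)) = y + 2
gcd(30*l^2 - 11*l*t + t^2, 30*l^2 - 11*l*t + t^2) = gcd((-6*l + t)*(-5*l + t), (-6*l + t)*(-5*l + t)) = 30*l^2 - 11*l*t + t^2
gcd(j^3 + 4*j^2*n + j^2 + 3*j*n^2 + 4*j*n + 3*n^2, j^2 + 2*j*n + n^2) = j + n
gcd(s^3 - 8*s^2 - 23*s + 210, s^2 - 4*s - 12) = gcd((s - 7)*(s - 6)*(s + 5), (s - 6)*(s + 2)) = s - 6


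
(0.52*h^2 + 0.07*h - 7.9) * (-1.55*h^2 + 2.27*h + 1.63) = -0.806*h^4 + 1.0719*h^3 + 13.2515*h^2 - 17.8189*h - 12.877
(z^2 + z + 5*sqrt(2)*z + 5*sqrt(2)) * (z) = z^3 + z^2 + 5*sqrt(2)*z^2 + 5*sqrt(2)*z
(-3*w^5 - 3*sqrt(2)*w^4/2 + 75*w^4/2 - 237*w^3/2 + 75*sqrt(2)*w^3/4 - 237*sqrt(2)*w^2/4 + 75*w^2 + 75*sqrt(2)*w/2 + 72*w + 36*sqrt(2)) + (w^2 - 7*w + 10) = -3*w^5 - 3*sqrt(2)*w^4/2 + 75*w^4/2 - 237*w^3/2 + 75*sqrt(2)*w^3/4 - 237*sqrt(2)*w^2/4 + 76*w^2 + 75*sqrt(2)*w/2 + 65*w + 10 + 36*sqrt(2)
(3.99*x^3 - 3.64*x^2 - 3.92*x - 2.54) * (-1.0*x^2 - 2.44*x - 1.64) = -3.99*x^5 - 6.0956*x^4 + 6.258*x^3 + 18.0744*x^2 + 12.6264*x + 4.1656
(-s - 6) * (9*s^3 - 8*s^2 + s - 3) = -9*s^4 - 46*s^3 + 47*s^2 - 3*s + 18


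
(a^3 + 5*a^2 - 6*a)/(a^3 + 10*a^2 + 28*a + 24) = a*(a - 1)/(a^2 + 4*a + 4)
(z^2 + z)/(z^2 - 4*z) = (z + 1)/(z - 4)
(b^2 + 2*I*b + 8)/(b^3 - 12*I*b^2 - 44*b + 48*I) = (b + 4*I)/(b^2 - 10*I*b - 24)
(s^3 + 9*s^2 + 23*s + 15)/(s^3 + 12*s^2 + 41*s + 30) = (s + 3)/(s + 6)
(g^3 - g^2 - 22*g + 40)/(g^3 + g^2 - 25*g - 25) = (g^2 - 6*g + 8)/(g^2 - 4*g - 5)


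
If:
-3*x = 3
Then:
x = -1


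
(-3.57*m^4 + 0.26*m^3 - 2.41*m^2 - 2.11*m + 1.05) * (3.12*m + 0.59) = -11.1384*m^5 - 1.2951*m^4 - 7.3658*m^3 - 8.0051*m^2 + 2.0311*m + 0.6195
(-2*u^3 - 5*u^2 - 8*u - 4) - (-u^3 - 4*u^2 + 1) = -u^3 - u^2 - 8*u - 5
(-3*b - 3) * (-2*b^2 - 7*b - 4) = 6*b^3 + 27*b^2 + 33*b + 12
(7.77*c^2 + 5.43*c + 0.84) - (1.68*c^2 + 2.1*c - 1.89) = 6.09*c^2 + 3.33*c + 2.73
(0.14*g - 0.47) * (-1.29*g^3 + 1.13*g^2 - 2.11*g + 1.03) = -0.1806*g^4 + 0.7645*g^3 - 0.8265*g^2 + 1.1359*g - 0.4841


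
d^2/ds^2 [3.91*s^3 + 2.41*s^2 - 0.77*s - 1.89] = 23.46*s + 4.82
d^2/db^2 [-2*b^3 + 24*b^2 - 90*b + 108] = 48 - 12*b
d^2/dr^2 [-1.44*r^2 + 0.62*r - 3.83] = -2.88000000000000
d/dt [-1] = 0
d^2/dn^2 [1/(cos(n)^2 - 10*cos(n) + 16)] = (-8*sin(n)^4 + 76*sin(n)^2 - 395*cos(n) + 15*cos(3*n) + 268)/(2*(cos(n) - 8)^3*(cos(n) - 2)^3)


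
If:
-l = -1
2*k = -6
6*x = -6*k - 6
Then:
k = -3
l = 1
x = 2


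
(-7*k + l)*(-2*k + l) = 14*k^2 - 9*k*l + l^2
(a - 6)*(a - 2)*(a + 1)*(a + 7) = a^4 - 45*a^2 + 40*a + 84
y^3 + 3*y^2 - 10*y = y*(y - 2)*(y + 5)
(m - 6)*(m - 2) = m^2 - 8*m + 12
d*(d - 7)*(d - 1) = d^3 - 8*d^2 + 7*d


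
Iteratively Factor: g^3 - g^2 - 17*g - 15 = (g + 3)*(g^2 - 4*g - 5) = (g - 5)*(g + 3)*(g + 1)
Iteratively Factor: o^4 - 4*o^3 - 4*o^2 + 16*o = (o - 2)*(o^3 - 2*o^2 - 8*o) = o*(o - 2)*(o^2 - 2*o - 8) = o*(o - 4)*(o - 2)*(o + 2)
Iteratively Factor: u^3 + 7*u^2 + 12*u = (u)*(u^2 + 7*u + 12) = u*(u + 4)*(u + 3)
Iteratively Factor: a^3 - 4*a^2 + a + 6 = (a - 3)*(a^2 - a - 2) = (a - 3)*(a + 1)*(a - 2)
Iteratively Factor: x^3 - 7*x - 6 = (x - 3)*(x^2 + 3*x + 2) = (x - 3)*(x + 1)*(x + 2)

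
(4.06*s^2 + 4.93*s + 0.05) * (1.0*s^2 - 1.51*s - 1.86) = 4.06*s^4 - 1.2006*s^3 - 14.9459*s^2 - 9.2453*s - 0.093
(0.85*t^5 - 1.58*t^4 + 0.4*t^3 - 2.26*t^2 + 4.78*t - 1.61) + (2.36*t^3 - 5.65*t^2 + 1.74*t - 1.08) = 0.85*t^5 - 1.58*t^4 + 2.76*t^3 - 7.91*t^2 + 6.52*t - 2.69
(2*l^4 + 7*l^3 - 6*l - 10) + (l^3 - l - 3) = 2*l^4 + 8*l^3 - 7*l - 13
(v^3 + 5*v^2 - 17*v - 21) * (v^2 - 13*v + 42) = v^5 - 8*v^4 - 40*v^3 + 410*v^2 - 441*v - 882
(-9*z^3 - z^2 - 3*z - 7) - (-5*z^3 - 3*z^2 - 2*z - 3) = -4*z^3 + 2*z^2 - z - 4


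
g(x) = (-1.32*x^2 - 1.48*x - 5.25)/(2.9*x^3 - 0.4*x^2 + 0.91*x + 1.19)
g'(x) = (-2.64*x - 1.48)/(2.9*x^3 - 0.4*x^2 + 0.91*x + 1.19) + (-8.7*x^2 + 0.8*x - 0.91)*(-1.32*x^2 - 1.48*x - 5.25)/(2.9*x^3 - 0.4*x^2 + 0.91*x + 1.19)^2 = (3.828*x^4 + 8.584*x^3 + 43.8818*x^2 - 7.3416*x + 3.0163)/(8.41*x^6 - 2.32*x^5 + 5.438*x^4 + 6.174*x^3 - 0.1239*x^2 + 2.1658*x + 1.4161)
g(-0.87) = 2.73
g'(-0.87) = 11.90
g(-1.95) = 0.31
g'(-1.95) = 0.32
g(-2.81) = 0.17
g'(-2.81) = 0.09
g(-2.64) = 0.18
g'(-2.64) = 0.11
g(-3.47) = 0.13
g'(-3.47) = 0.05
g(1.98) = -0.56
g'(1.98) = 0.50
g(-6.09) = 0.07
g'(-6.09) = 0.01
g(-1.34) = 0.73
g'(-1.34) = 1.40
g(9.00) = -0.06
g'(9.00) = 0.01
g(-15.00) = 0.03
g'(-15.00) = 0.00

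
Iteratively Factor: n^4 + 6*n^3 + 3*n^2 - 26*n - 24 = (n + 3)*(n^3 + 3*n^2 - 6*n - 8) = (n - 2)*(n + 3)*(n^2 + 5*n + 4) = (n - 2)*(n + 1)*(n + 3)*(n + 4)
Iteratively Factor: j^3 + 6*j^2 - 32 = (j - 2)*(j^2 + 8*j + 16) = (j - 2)*(j + 4)*(j + 4)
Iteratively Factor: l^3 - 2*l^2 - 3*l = (l - 3)*(l^2 + l) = (l - 3)*(l + 1)*(l)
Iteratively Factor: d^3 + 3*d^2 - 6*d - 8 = (d - 2)*(d^2 + 5*d + 4) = (d - 2)*(d + 1)*(d + 4)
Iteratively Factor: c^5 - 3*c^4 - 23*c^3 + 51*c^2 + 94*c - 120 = (c - 5)*(c^4 + 2*c^3 - 13*c^2 - 14*c + 24) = (c - 5)*(c - 1)*(c^3 + 3*c^2 - 10*c - 24) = (c - 5)*(c - 1)*(c + 4)*(c^2 - c - 6) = (c - 5)*(c - 3)*(c - 1)*(c + 4)*(c + 2)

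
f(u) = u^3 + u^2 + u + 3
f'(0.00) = 1.00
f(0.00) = 3.00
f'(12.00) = 457.00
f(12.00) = 1887.00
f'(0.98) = 5.84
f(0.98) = 5.88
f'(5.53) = 103.80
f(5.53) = 208.22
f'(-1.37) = 3.89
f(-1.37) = 0.94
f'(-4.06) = 42.33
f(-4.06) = -51.50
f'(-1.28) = 3.36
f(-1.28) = 1.26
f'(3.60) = 47.08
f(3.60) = 66.22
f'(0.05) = 1.11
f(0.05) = 3.05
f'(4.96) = 84.72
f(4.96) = 154.59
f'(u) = 3*u^2 + 2*u + 1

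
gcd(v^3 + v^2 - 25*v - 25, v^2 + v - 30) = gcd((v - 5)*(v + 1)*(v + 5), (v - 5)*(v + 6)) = v - 5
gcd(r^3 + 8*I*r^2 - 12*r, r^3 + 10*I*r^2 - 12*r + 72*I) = r + 6*I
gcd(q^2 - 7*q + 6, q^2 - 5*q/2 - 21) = q - 6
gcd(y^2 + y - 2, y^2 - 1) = y - 1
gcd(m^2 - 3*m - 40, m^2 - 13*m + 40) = m - 8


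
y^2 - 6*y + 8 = (y - 4)*(y - 2)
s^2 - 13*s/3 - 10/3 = (s - 5)*(s + 2/3)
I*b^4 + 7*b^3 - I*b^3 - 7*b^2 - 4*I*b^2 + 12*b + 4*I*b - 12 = (b - 6*I)*(b - 2*I)*(b + I)*(I*b - I)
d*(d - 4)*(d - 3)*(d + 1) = d^4 - 6*d^3 + 5*d^2 + 12*d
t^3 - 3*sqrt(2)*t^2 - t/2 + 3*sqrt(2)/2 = (t - 3*sqrt(2))*(t - sqrt(2)/2)*(t + sqrt(2)/2)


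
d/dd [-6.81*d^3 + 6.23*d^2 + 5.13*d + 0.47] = -20.43*d^2 + 12.46*d + 5.13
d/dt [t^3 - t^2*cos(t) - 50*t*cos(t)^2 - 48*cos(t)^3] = t^2*sin(t) + 3*t^2 + 50*t*sin(2*t) - 2*t*cos(t) + 144*sin(t)*cos(t)^2 - 50*cos(t)^2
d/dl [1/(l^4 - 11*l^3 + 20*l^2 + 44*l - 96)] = (-4*l^3 + 33*l^2 - 40*l - 44)/(l^4 - 11*l^3 + 20*l^2 + 44*l - 96)^2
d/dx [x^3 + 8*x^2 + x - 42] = 3*x^2 + 16*x + 1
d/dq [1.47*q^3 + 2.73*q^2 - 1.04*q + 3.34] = 4.41*q^2 + 5.46*q - 1.04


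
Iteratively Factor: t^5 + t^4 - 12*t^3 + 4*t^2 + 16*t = (t - 2)*(t^4 + 3*t^3 - 6*t^2 - 8*t) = (t - 2)*(t + 4)*(t^3 - t^2 - 2*t) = t*(t - 2)*(t + 4)*(t^2 - t - 2) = t*(t - 2)^2*(t + 4)*(t + 1)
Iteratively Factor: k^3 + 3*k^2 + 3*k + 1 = (k + 1)*(k^2 + 2*k + 1) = (k + 1)^2*(k + 1)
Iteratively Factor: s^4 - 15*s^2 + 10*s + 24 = (s - 2)*(s^3 + 2*s^2 - 11*s - 12) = (s - 2)*(s + 4)*(s^2 - 2*s - 3) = (s - 3)*(s - 2)*(s + 4)*(s + 1)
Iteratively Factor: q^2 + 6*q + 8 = (q + 4)*(q + 2)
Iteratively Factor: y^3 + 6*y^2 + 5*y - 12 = (y + 3)*(y^2 + 3*y - 4) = (y - 1)*(y + 3)*(y + 4)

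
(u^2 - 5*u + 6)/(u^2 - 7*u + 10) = (u - 3)/(u - 5)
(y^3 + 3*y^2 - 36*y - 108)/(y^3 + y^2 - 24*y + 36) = (y^2 - 3*y - 18)/(y^2 - 5*y + 6)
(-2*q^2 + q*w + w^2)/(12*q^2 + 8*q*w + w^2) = (-q + w)/(6*q + w)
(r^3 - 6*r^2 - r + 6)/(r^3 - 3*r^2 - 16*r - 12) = (r - 1)/(r + 2)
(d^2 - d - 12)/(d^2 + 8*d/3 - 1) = 3*(d - 4)/(3*d - 1)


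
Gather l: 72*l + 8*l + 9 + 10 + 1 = 80*l + 20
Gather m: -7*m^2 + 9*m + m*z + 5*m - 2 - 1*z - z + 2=-7*m^2 + m*(z + 14) - 2*z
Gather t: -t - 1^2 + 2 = 1 - t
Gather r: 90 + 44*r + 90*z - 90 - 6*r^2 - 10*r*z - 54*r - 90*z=-6*r^2 + r*(-10*z - 10)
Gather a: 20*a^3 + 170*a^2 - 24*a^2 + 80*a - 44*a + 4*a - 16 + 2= 20*a^3 + 146*a^2 + 40*a - 14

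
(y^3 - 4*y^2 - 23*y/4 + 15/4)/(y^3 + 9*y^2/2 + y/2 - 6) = (2*y^2 - 11*y + 5)/(2*(y^2 + 3*y - 4))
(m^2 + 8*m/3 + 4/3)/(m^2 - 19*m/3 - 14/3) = (m + 2)/(m - 7)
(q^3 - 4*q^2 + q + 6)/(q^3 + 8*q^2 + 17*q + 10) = (q^2 - 5*q + 6)/(q^2 + 7*q + 10)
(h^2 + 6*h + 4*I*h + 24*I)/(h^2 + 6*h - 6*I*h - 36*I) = (h + 4*I)/(h - 6*I)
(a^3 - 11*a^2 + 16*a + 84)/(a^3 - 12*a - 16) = (a^2 - 13*a + 42)/(a^2 - 2*a - 8)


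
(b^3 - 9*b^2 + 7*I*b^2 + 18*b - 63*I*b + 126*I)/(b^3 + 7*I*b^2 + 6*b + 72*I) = (b^3 + b^2*(-9 + 7*I) + b*(18 - 63*I) + 126*I)/(b^3 + 7*I*b^2 + 6*b + 72*I)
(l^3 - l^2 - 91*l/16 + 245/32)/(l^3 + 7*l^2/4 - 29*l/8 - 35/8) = (l - 7/4)/(l + 1)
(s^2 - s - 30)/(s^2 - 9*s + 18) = (s + 5)/(s - 3)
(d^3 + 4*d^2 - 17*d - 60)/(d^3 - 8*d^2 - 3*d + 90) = (d^2 + d - 20)/(d^2 - 11*d + 30)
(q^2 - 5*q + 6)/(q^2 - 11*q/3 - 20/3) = 3*(-q^2 + 5*q - 6)/(-3*q^2 + 11*q + 20)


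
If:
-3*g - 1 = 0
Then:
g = -1/3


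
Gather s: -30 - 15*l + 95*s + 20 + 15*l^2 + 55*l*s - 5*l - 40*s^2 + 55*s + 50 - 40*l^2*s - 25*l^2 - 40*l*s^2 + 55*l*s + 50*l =-10*l^2 + 30*l + s^2*(-40*l - 40) + s*(-40*l^2 + 110*l + 150) + 40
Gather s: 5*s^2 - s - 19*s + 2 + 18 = 5*s^2 - 20*s + 20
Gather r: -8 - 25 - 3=-36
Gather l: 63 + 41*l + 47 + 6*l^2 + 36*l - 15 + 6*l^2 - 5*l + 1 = 12*l^2 + 72*l + 96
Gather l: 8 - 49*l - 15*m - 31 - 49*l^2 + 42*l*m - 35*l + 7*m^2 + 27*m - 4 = -49*l^2 + l*(42*m - 84) + 7*m^2 + 12*m - 27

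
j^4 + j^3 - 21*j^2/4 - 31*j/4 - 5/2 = (j - 5/2)*(j + 1/2)*(j + 1)*(j + 2)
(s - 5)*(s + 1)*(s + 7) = s^3 + 3*s^2 - 33*s - 35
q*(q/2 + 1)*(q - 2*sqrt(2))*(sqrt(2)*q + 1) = sqrt(2)*q^4/2 - 3*q^3/2 + sqrt(2)*q^3 - 3*q^2 - sqrt(2)*q^2 - 2*sqrt(2)*q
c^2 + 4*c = c*(c + 4)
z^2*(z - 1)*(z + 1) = z^4 - z^2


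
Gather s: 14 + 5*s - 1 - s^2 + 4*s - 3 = -s^2 + 9*s + 10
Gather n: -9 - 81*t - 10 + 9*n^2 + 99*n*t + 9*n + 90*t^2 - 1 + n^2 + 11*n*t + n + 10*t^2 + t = 10*n^2 + n*(110*t + 10) + 100*t^2 - 80*t - 20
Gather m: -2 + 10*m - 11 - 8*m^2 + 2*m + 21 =-8*m^2 + 12*m + 8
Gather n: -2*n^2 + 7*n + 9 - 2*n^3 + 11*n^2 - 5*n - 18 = -2*n^3 + 9*n^2 + 2*n - 9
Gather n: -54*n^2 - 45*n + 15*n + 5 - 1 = -54*n^2 - 30*n + 4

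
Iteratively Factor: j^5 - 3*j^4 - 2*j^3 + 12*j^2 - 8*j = (j - 2)*(j^4 - j^3 - 4*j^2 + 4*j) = (j - 2)*(j + 2)*(j^3 - 3*j^2 + 2*j) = (j - 2)*(j - 1)*(j + 2)*(j^2 - 2*j) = j*(j - 2)*(j - 1)*(j + 2)*(j - 2)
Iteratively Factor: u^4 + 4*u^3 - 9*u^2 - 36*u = (u + 4)*(u^3 - 9*u) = u*(u + 4)*(u^2 - 9) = u*(u + 3)*(u + 4)*(u - 3)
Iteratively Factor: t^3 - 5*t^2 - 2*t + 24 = (t - 4)*(t^2 - t - 6) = (t - 4)*(t - 3)*(t + 2)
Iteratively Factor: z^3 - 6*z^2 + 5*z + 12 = (z - 3)*(z^2 - 3*z - 4) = (z - 4)*(z - 3)*(z + 1)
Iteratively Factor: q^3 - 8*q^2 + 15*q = (q - 3)*(q^2 - 5*q) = (q - 5)*(q - 3)*(q)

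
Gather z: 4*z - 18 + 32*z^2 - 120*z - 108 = 32*z^2 - 116*z - 126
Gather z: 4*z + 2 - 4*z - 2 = 0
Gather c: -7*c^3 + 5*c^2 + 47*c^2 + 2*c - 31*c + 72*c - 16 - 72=-7*c^3 + 52*c^2 + 43*c - 88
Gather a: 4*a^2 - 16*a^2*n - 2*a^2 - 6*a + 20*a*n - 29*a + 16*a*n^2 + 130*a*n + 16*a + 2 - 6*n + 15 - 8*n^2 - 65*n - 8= a^2*(2 - 16*n) + a*(16*n^2 + 150*n - 19) - 8*n^2 - 71*n + 9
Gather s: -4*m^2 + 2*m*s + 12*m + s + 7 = -4*m^2 + 12*m + s*(2*m + 1) + 7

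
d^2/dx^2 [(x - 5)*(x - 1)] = 2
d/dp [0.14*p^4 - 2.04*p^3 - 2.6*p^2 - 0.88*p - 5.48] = 0.56*p^3 - 6.12*p^2 - 5.2*p - 0.88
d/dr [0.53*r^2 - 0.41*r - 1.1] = 1.06*r - 0.41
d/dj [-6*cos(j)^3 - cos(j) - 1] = (18*cos(j)^2 + 1)*sin(j)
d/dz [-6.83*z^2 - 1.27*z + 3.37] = -13.66*z - 1.27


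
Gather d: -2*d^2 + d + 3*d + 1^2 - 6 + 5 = -2*d^2 + 4*d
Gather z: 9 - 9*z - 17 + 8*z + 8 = -z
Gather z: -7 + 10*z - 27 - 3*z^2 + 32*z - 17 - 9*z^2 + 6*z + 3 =-12*z^2 + 48*z - 48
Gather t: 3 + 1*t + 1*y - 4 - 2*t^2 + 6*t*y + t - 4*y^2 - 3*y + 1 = -2*t^2 + t*(6*y + 2) - 4*y^2 - 2*y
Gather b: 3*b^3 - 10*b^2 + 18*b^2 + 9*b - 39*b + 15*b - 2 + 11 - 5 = 3*b^3 + 8*b^2 - 15*b + 4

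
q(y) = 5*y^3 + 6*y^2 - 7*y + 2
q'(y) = 15*y^2 + 12*y - 7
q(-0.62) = 7.45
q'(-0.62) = -8.67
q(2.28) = 76.49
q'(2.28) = 98.34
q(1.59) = 26.14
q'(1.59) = 50.00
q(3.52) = 269.77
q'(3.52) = 221.10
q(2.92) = 157.20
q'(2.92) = 155.94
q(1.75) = 34.92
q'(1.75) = 59.94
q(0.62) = 1.16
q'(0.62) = 6.21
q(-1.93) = 1.91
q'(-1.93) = 25.71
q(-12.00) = -7690.00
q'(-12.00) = 2009.00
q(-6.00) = -820.00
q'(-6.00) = 461.00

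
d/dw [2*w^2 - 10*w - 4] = 4*w - 10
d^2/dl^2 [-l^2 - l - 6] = -2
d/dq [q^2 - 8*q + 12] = 2*q - 8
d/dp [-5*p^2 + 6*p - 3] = 6 - 10*p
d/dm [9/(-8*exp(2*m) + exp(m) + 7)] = (144*exp(m) - 9)*exp(m)/(-8*exp(2*m) + exp(m) + 7)^2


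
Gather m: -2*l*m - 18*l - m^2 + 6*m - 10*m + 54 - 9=-18*l - m^2 + m*(-2*l - 4) + 45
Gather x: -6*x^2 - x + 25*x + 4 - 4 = -6*x^2 + 24*x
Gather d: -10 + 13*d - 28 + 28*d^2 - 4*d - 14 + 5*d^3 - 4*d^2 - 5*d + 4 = 5*d^3 + 24*d^2 + 4*d - 48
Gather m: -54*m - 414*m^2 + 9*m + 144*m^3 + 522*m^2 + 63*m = 144*m^3 + 108*m^2 + 18*m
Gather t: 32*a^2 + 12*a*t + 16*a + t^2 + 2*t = 32*a^2 + 16*a + t^2 + t*(12*a + 2)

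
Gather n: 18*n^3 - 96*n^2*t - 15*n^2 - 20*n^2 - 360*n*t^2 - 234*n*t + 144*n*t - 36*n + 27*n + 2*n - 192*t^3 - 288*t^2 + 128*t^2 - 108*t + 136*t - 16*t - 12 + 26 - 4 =18*n^3 + n^2*(-96*t - 35) + n*(-360*t^2 - 90*t - 7) - 192*t^3 - 160*t^2 + 12*t + 10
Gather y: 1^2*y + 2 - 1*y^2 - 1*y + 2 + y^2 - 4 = 0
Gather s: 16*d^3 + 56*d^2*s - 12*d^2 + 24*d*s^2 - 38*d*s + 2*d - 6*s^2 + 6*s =16*d^3 - 12*d^2 + 2*d + s^2*(24*d - 6) + s*(56*d^2 - 38*d + 6)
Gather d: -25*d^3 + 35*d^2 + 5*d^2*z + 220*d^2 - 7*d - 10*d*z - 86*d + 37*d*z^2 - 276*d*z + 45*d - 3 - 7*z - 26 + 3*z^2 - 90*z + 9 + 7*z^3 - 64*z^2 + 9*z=-25*d^3 + d^2*(5*z + 255) + d*(37*z^2 - 286*z - 48) + 7*z^3 - 61*z^2 - 88*z - 20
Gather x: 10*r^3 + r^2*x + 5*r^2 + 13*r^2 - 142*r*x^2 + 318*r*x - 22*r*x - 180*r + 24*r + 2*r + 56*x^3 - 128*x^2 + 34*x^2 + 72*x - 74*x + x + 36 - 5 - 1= 10*r^3 + 18*r^2 - 154*r + 56*x^3 + x^2*(-142*r - 94) + x*(r^2 + 296*r - 1) + 30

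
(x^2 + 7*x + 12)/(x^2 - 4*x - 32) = (x + 3)/(x - 8)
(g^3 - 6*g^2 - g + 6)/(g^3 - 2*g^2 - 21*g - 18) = (g - 1)/(g + 3)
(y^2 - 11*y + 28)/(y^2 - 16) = (y - 7)/(y + 4)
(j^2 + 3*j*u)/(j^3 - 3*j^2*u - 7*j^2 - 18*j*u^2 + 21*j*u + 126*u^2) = j/(j^2 - 6*j*u - 7*j + 42*u)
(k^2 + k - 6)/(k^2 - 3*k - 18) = (k - 2)/(k - 6)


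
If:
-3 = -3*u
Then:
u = 1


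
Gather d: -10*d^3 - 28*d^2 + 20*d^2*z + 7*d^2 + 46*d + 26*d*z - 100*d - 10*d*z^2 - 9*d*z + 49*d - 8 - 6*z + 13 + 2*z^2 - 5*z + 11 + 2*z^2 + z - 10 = -10*d^3 + d^2*(20*z - 21) + d*(-10*z^2 + 17*z - 5) + 4*z^2 - 10*z + 6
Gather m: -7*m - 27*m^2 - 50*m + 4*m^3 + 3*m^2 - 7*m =4*m^3 - 24*m^2 - 64*m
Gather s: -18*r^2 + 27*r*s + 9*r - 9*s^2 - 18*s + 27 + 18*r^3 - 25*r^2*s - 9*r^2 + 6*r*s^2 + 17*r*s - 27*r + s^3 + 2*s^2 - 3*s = 18*r^3 - 27*r^2 - 18*r + s^3 + s^2*(6*r - 7) + s*(-25*r^2 + 44*r - 21) + 27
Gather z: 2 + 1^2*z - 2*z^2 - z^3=-z^3 - 2*z^2 + z + 2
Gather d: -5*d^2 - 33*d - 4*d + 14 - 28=-5*d^2 - 37*d - 14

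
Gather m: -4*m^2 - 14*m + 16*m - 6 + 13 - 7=-4*m^2 + 2*m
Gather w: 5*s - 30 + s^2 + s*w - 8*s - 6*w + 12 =s^2 - 3*s + w*(s - 6) - 18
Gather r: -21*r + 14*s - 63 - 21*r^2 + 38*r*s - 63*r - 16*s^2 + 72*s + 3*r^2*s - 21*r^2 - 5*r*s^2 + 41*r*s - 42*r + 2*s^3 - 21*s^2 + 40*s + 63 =r^2*(3*s - 42) + r*(-5*s^2 + 79*s - 126) + 2*s^3 - 37*s^2 + 126*s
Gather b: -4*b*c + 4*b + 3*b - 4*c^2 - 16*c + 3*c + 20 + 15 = b*(7 - 4*c) - 4*c^2 - 13*c + 35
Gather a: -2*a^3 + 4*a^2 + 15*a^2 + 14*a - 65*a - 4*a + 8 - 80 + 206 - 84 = -2*a^3 + 19*a^2 - 55*a + 50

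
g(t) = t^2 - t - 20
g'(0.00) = -1.00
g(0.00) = -20.00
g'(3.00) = 5.00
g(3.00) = -14.00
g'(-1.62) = -4.24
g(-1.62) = -15.76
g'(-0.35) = -1.70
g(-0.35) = -19.53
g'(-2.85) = -6.70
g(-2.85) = -9.03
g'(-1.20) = -3.40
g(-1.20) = -17.36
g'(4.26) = 7.52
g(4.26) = -6.11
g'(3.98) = 6.96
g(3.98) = -8.14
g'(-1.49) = -3.98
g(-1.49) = -16.29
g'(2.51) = 4.02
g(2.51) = -16.21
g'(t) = 2*t - 1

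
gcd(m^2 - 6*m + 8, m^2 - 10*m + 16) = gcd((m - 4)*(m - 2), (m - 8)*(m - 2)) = m - 2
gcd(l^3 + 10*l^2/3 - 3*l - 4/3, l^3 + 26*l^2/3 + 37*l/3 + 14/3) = 1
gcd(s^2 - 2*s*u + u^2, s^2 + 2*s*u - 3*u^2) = s - u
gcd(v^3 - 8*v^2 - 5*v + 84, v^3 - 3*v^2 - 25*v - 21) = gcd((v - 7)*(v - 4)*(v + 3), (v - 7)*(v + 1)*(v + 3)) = v^2 - 4*v - 21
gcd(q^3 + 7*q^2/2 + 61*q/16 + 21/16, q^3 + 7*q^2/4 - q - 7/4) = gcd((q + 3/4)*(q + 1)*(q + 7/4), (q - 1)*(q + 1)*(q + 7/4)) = q^2 + 11*q/4 + 7/4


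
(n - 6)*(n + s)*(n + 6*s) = n^3 + 7*n^2*s - 6*n^2 + 6*n*s^2 - 42*n*s - 36*s^2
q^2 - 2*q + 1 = (q - 1)^2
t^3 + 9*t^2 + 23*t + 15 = (t + 1)*(t + 3)*(t + 5)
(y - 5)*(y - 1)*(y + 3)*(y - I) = y^4 - 3*y^3 - I*y^3 - 13*y^2 + 3*I*y^2 + 15*y + 13*I*y - 15*I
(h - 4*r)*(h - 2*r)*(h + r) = h^3 - 5*h^2*r + 2*h*r^2 + 8*r^3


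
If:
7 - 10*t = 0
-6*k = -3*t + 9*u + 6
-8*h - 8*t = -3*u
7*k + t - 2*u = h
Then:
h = -1631/2060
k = -583/2060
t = 7/10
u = -126/515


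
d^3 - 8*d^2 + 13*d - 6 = (d - 6)*(d - 1)^2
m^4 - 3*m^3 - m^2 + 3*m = m*(m - 3)*(m - 1)*(m + 1)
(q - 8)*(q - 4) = q^2 - 12*q + 32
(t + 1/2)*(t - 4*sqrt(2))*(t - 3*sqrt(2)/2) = t^3 - 11*sqrt(2)*t^2/2 + t^2/2 - 11*sqrt(2)*t/4 + 12*t + 6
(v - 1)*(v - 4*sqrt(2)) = v^2 - 4*sqrt(2)*v - v + 4*sqrt(2)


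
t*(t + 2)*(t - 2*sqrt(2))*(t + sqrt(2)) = t^4 - sqrt(2)*t^3 + 2*t^3 - 4*t^2 - 2*sqrt(2)*t^2 - 8*t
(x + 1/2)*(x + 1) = x^2 + 3*x/2 + 1/2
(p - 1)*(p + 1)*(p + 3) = p^3 + 3*p^2 - p - 3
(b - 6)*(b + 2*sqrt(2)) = b^2 - 6*b + 2*sqrt(2)*b - 12*sqrt(2)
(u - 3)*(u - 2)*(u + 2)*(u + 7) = u^4 + 4*u^3 - 25*u^2 - 16*u + 84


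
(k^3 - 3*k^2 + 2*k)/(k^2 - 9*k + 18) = k*(k^2 - 3*k + 2)/(k^2 - 9*k + 18)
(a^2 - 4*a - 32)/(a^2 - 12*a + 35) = (a^2 - 4*a - 32)/(a^2 - 12*a + 35)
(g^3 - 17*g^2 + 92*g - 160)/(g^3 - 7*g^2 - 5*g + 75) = (g^2 - 12*g + 32)/(g^2 - 2*g - 15)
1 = 1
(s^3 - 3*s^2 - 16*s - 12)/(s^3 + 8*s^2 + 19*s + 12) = (s^2 - 4*s - 12)/(s^2 + 7*s + 12)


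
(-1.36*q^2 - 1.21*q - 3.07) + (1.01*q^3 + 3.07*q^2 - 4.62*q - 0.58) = 1.01*q^3 + 1.71*q^2 - 5.83*q - 3.65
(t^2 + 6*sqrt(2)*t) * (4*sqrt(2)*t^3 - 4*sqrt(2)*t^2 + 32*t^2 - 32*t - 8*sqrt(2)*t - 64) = 4*sqrt(2)*t^5 - 4*sqrt(2)*t^4 + 80*t^4 - 80*t^3 + 184*sqrt(2)*t^3 - 192*sqrt(2)*t^2 - 160*t^2 - 384*sqrt(2)*t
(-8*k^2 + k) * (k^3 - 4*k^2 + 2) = -8*k^5 + 33*k^4 - 4*k^3 - 16*k^2 + 2*k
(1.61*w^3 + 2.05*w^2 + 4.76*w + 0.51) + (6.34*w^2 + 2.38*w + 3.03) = 1.61*w^3 + 8.39*w^2 + 7.14*w + 3.54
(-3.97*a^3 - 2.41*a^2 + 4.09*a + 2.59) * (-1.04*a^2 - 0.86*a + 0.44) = 4.1288*a^5 + 5.9206*a^4 - 3.9278*a^3 - 7.2714*a^2 - 0.4278*a + 1.1396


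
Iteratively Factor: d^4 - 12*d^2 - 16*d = (d)*(d^3 - 12*d - 16) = d*(d + 2)*(d^2 - 2*d - 8) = d*(d - 4)*(d + 2)*(d + 2)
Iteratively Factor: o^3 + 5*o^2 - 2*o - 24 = (o + 3)*(o^2 + 2*o - 8) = (o - 2)*(o + 3)*(o + 4)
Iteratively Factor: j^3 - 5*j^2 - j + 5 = (j - 1)*(j^2 - 4*j - 5) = (j - 1)*(j + 1)*(j - 5)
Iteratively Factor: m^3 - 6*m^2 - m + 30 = (m - 3)*(m^2 - 3*m - 10) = (m - 5)*(m - 3)*(m + 2)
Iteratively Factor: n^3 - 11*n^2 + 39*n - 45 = (n - 3)*(n^2 - 8*n + 15) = (n - 5)*(n - 3)*(n - 3)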